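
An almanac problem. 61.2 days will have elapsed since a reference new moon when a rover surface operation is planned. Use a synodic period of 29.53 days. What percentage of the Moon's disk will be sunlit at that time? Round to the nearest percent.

5%

61.2/29.53 = 2.072 lunations, so 2 complete cycles and 2.14 d into the next.
Phase angle: θ = 360°·(2.14 d)/(29.53 d) = 26.1°.
Illuminated fraction = (1 − cos 26.1°)/2 = (1 − 0.898)/2 ≈ 0.051, so 5%.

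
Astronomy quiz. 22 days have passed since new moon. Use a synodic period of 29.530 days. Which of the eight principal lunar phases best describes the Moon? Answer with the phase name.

last quarter

At 22/29.530 of the cycle, θ ≈ 268° — the last quarter range.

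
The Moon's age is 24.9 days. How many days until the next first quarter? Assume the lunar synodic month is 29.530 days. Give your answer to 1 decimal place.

12.0 days

First quarter is 0.25 of the way through the cycle: age 0.25 × 29.530 = 7.383 d.
Already past this cycle's first quarter; the next is at 7.383 + 29.530 = 36.913 d, so 36.913 − 24.9 = 12.013 days.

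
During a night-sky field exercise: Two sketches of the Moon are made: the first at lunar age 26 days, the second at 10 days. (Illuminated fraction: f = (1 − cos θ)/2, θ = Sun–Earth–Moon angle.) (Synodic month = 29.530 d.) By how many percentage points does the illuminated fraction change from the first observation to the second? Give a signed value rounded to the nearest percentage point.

θ₁ = 360° × 26/29.530 = 317.0°, f₁ = (1 − cos θ₁)/2 = 0.135.
θ₂ = 360° × 10/29.530 = 121.9°, f₂ = (1 − cos θ₂)/2 = 0.764.
Change = f₂ − f₁ = +0.630 → +63 percentage points.

+63 pp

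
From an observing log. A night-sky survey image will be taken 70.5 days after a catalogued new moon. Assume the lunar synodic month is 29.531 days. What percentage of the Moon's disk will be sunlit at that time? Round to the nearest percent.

70.5 d spans 2 complete synodic months (2 × 29.531 = 59.06 d) plus 11.44 d.
The Moon has covered 11.44/29.531 of its cycle, so θ ≈ 360° × 11.44/29.531 = 139.4°.
With cos θ = (-0.760), the lit fraction is (1 − (-0.760))/2 ≈ 0.880, so 88%.

88%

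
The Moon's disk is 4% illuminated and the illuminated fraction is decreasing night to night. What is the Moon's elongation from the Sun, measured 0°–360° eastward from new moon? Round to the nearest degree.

337°

cos θ = 1 − 2f = 0.920, giving a principal value of 23.1°.
Since the Moon is past full (waning), take the reflex angle: θ = 360° − 23.1° = 336.9°.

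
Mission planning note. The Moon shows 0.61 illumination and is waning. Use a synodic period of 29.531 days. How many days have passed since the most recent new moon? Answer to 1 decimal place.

cos θ = 1 − 2f = -0.220, giving a principal value of 102.7°.
Since the Moon is past full (waning), take the reflex angle: θ = 360° − 102.7° = 257.3°.
Age = 29.531 × 257.3°/360° ≈ 21.11 days.

21.1 days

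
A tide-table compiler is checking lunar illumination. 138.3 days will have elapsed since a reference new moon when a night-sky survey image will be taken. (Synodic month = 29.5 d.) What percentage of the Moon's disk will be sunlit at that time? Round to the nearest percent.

138.3/29.5 = 4.688 lunations, so 4 complete cycles and 20.30 d into the next.
The Moon has covered 20.30/29.5 of its cycle, so θ ≈ 360° × 20.30/29.5 = 247.7°.
With cos θ = (-0.379), the lit fraction is (1 − (-0.379))/2 ≈ 0.689, so 69%.

69%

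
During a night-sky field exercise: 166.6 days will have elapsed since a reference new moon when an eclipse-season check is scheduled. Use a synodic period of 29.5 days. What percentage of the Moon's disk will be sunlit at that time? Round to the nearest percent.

Reduce mod P: 166.6 − 5×29.5 = 19.10 d into the current lunation.
The Moon has covered 19.10/29.5 of its cycle, so θ ≈ 360° × 19.10/29.5 = 233.1°.
cos 233.1° = (-0.601), so f = (1 − (-0.601))/2 = 0.800, so 80%.

80%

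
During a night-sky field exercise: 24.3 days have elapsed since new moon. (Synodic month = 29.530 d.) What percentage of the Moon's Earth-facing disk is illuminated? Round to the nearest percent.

The Moon has covered 24.3/29.530 of its cycle, so θ ≈ 360° × 24.3/29.530 = 296.2°.
cos 296.2° = 0.442, so f = (1 − 0.442)/2 = 0.279, so 28%.

28%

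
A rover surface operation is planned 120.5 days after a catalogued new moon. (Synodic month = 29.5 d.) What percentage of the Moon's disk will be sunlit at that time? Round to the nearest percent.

120.5/29.5 = 4.085 lunations, so 4 complete cycles and 2.50 d into the next.
The Moon has covered 2.50/29.5 of its cycle, so θ ≈ 360° × 2.50/29.5 = 30.5°.
Illuminated fraction = (1 − cos 30.5°)/2 = (1 − 0.862)/2 ≈ 0.069, so 7%.

7%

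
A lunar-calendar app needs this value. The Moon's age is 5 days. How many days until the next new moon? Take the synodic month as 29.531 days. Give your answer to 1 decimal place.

The next new moon completes the synodic month: 29.531 − 5 = 24.531 days.

24.5 days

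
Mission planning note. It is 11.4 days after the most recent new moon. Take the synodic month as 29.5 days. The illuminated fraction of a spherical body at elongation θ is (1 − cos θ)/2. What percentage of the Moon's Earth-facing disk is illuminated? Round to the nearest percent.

Phase angle: θ = 360°·(11.4 d)/(29.5 d) = 139.1°.
cos 139.1° = (-0.756), so f = (1 − (-0.756))/2 = 0.878, so 88%.

88%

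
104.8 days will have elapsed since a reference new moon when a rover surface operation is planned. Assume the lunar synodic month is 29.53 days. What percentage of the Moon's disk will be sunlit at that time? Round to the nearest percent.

98%

104.8/29.53 = 3.549 lunations, so 3 complete cycles and 16.21 d into the next.
Phase angle: θ = 360°·(16.21 d)/(29.53 d) = 197.6°.
Illuminated fraction = (1 − cos 197.6°)/2 = (1 − (-0.953))/2 ≈ 0.977, so 98%.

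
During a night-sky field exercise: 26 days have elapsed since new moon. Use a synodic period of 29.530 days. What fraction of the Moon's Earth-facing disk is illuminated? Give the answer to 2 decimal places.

Phase angle: θ = 360°·(26 d)/(29.530 d) = 317.0°.
Illuminated fraction = (1 − cos 317.0°)/2 = (1 − 0.731)/2 ≈ 0.135.

0.13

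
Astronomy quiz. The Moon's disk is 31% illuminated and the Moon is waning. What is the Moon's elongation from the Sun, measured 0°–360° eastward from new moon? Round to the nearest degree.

cos θ = 1 − 2f = 0.380, giving a principal value of 67.7°.
A waning Moon lies in 180°–360°, so θ = 360° − 67.7° = 292.3°.

292°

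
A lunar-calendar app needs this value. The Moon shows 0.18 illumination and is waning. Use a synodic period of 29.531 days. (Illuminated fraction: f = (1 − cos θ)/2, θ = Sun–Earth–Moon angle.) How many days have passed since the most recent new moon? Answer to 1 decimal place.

25.4 days

cos θ = 1 − 2f = 0.640, giving a principal value of 50.2°.
Since the Moon is past full (waning), take the reflex angle: θ = 360° − 50.2° = 309.8°.
Age = 29.531 × 309.8°/360° ≈ 25.41 days.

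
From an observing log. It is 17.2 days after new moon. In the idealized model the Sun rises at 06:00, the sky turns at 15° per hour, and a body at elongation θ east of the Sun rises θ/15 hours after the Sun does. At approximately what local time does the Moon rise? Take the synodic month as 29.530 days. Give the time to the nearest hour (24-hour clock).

20:00

Elongation θ = 360° × 17.2/29.530 ≈ 209.7°.
Delay after the Sun = 209.7° / (15°/h) ≈ 13.98 h.
06:00 + 13.98 h ≈ 19:59 → 20:00 to the nearest hour.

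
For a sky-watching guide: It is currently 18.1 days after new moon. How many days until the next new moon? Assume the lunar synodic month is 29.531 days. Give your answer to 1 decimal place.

11.4 days

The next new moon completes the synodic month: 29.531 − 18.1 = 11.431 days.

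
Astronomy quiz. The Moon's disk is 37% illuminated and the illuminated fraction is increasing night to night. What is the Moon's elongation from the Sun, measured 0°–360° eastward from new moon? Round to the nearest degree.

Invert f = (1 − cos θ)/2 to get cos θ = 1 − 2(0.37) = 0.260, hence θ₀ = arccos 0.260 = 74.9°.
Waxing ⇒ before full, so θ = 74.9°.

75°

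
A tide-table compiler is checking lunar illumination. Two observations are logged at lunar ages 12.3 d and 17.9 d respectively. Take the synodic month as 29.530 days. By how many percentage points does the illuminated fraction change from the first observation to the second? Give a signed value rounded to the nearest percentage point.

-4 percentage points

First observation: θ = 360°·12.3/29.530 = 149.9°, so f = 0.933.
Second observation: θ = 218.2°, f = 0.893.
Δf = 0.893 − 0.933 = -0.040, i.e. -4 pp.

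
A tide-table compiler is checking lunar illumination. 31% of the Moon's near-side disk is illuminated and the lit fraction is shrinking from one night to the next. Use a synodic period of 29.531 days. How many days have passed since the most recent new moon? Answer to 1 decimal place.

cos θ = 1 − 2f = 0.380, giving a principal value of 67.7°.
A waning Moon lies in 180°–360°, so θ = 360° − 67.7° = 292.3°.
Age = 29.531 × 292.3°/360° ≈ 23.98 days.

24.0 days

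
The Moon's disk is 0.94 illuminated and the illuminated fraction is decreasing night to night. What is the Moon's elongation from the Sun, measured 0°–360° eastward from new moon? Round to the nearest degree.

Invert f = (1 − cos θ)/2 to get cos θ = 1 − 2(0.94) = -0.880, hence θ₀ = arccos -0.880 = 151.6°.
Since the Moon is past full (waning), take the reflex angle: θ = 360° − 151.6° = 208.4°.

208°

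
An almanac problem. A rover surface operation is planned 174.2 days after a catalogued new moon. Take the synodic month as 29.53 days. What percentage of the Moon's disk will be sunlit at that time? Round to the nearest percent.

Reduce mod P: 174.2 − 5×29.53 = 26.55 d into the current lunation.
Elongation θ = 360° × 26.55/29.53 ≈ 323.7°.
cos 323.7° = 0.806, so f = (1 − 0.806)/2 = 0.097, so 10%.

10%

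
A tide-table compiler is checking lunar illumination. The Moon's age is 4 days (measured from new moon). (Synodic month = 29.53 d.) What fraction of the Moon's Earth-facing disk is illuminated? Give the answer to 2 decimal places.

0.17

The Moon has covered 4/29.53 of its cycle, so θ ≈ 360° × 4/29.53 = 48.8°.
With cos θ = 0.659, the lit fraction is (1 − 0.659)/2 ≈ 0.170.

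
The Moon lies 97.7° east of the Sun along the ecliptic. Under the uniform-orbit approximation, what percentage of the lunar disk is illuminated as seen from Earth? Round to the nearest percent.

Half-versine of 97.7°: (1 − (-0.134))/2 = 0.567, i.e. 57%.

57%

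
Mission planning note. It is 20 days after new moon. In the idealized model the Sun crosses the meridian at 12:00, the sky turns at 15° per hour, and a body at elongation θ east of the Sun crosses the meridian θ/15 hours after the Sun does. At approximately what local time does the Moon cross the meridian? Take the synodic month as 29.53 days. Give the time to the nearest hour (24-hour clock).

04:00

The Moon has covered 20/29.53 of its cycle, so θ ≈ 360° × 20/29.53 = 243.8°.
The Moon trails the Sun by θ/15 = 243.8/15 ≈ 16.25 hours.
12:00 + 16.25 h ≈ 04:15 → 04:00 to the nearest hour.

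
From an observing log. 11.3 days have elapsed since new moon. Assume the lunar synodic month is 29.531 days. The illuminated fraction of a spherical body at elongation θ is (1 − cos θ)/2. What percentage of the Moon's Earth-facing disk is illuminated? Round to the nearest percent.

Phase angle: θ = 360°·(11.3 d)/(29.531 d) = 137.8°.
Illuminated fraction = (1 − cos 137.8°)/2 = (1 − (-0.740))/2 ≈ 0.870, so 87%.

87%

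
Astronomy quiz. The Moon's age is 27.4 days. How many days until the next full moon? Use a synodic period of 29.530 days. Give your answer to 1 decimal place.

16.9 days

Full moon is 0.5 of the way through the cycle: age 0.5 × 29.530 = 14.765 d.
Already past this cycle's full moon; the next is at 14.765 + 29.530 = 44.295 d, so 44.295 − 27.4 = 16.895 days.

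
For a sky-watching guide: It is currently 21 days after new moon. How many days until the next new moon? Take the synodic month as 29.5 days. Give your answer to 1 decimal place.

8.5 days

One full lunation from the last new moon is 29.5 d; remaining = 29.5 − 21 = 8.500 d.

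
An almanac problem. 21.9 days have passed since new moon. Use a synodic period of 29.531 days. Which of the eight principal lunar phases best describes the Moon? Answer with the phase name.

At 21.9/29.531 of the cycle, θ ≈ 267° — the last quarter range.

last quarter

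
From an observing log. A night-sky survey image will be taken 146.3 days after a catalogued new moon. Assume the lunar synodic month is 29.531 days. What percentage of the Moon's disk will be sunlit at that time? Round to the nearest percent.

146.3/29.531 = 4.954 lunations, so 4 complete cycles and 28.18 d into the next.
Elongation θ = 360° × 28.18/29.531 ≈ 343.5°.
cos 343.5° = 0.959, so f = (1 − 0.959)/2 = 0.021, so 2%.

2%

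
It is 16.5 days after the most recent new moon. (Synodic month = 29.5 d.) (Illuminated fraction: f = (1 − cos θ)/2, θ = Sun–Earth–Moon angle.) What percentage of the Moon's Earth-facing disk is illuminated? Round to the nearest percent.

Elongation θ = 360° × 16.5/29.5 ≈ 201.4°.
cos 201.4° = (-0.931), so f = (1 − (-0.931))/2 = 0.966, so 97%.

97%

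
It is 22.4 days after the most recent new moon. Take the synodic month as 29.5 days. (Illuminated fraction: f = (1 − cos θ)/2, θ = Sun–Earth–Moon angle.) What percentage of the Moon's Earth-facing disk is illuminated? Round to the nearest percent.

The Moon has covered 22.4/29.5 of its cycle, so θ ≈ 360° × 22.4/29.5 = 273.4°.
With cos θ = 0.059, the lit fraction is (1 − 0.059)/2 ≈ 0.471, so 47%.

47%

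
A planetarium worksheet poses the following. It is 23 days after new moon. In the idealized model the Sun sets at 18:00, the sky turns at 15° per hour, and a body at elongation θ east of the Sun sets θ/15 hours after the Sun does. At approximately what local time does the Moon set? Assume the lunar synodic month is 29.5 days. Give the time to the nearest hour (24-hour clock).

13:00

Elongation θ = 360° × 23/29.5 ≈ 280.7°.
Delay after the Sun = 280.7° / (15°/h) ≈ 18.71 h.
18:00 + 18.71 h ≈ 12:43 → 13:00 to the nearest hour.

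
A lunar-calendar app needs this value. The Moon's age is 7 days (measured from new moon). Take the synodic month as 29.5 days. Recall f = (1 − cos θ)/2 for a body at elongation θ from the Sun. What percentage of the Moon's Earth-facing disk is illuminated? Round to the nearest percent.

Phase angle: θ = 360°·(7 d)/(29.5 d) = 85.4°.
Illuminated fraction = (1 − cos 85.4°)/2 = (1 − 0.080)/2 ≈ 0.460, so 46%.

46%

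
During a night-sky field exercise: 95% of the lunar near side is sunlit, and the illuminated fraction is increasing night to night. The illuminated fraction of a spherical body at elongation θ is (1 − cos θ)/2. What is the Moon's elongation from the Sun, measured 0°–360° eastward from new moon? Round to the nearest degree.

cos θ = 1 − 2f = -0.900, giving a principal value of 154.2°.
The Moon is waxing (0°–180°), so θ = 154.2° directly.

154°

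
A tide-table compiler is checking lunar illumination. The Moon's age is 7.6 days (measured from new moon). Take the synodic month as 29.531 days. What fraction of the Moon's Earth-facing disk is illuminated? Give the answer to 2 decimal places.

0.52

The Moon has covered 7.6/29.531 of its cycle, so θ ≈ 360° × 7.6/29.531 = 92.6°.
cos 92.6° = (-0.046), so f = (1 − (-0.046))/2 = 0.523.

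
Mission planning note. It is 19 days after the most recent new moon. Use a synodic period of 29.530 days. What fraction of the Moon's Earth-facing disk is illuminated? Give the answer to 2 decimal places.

0.81

Elongation θ = 360° × 19/29.530 ≈ 231.6°.
cos 231.6° = (-0.621), so f = (1 − (-0.621))/2 = 0.810.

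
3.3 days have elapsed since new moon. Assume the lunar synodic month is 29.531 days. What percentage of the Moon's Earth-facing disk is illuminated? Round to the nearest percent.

12%

Elongation θ = 360° × 3.3/29.531 ≈ 40.2°.
cos 40.2° = 0.763, so f = (1 − 0.763)/2 = 0.118, so 12%.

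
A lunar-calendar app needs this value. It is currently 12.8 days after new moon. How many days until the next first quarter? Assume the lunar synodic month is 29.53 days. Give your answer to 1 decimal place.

First quarter occurs at elongation 90°, i.e. at age 29.53 × 90/360 = 7.383 d.
Already past this cycle's first quarter; the next is at 7.383 + 29.53 = 36.913 d, so 36.913 − 12.8 = 24.113 days.

24.1 days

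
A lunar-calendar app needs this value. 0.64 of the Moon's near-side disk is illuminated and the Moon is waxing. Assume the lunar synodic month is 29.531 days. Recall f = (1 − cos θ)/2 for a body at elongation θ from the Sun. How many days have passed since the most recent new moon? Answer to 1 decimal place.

8.7 days

From f = (1 − cos θ)/2: cos θ = 1 − 2×0.64 = -0.280; arccos → 106.3°.
The Moon is waxing (0°–180°), so θ = 106.3° directly.
That fraction of the synodic month is 106.3/360 × 29.531 d ≈ 8.72 d.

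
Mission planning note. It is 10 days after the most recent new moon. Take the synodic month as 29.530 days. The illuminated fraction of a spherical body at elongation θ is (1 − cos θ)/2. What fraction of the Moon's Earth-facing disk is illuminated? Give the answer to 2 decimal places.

0.76

The Moon has covered 10/29.530 of its cycle, so θ ≈ 360° × 10/29.530 = 121.9°.
Illuminated fraction = (1 − cos 121.9°)/2 = (1 − (-0.529))/2 ≈ 0.764.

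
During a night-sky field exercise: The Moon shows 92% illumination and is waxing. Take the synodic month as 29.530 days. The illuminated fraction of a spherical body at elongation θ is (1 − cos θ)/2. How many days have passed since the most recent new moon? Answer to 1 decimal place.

From f = (1 − cos θ)/2: cos θ = 1 − 2×0.92 = -0.840; arccos → 147.1°.
The Moon is waxing (0°–180°), so θ = 147.1° directly.
That fraction of the synodic month is 147.1/360 × 29.530 d ≈ 12.07 d.

12.1 days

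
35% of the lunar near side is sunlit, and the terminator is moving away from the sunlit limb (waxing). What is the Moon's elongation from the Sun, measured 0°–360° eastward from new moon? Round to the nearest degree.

cos θ = 1 − 2f = 0.300, giving a principal value of 72.5°.
Before full moon the principal value applies: θ = 72.5°.

73°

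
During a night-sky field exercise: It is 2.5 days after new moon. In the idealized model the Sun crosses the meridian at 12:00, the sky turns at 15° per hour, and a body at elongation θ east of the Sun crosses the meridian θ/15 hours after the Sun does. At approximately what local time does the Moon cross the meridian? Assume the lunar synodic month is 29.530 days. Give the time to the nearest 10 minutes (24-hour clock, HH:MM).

14:00

Phase angle: θ = 360°·(2.5 d)/(29.530 d) = 30.5°.
At 15° of sky rotation per hour, 30.5° corresponds to a 2.03 h lag.
12:00 + 2.032 h ≈ 14:02 → 14:00 to the nearest ten minutes.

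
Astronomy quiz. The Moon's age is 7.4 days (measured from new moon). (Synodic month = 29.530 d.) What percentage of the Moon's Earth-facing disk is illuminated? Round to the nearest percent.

The Moon has covered 7.4/29.530 of its cycle, so θ ≈ 360° × 7.4/29.530 = 90.2°.
With cos θ = (-0.004), the lit fraction is (1 − (-0.004))/2 ≈ 0.502, so 50%.

50%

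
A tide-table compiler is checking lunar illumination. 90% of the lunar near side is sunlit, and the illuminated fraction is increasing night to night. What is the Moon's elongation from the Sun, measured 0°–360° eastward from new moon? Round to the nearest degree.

143°

cos θ = 1 − 2f = -0.800, giving a principal value of 143.1°.
The Moon is waxing (0°–180°), so θ = 143.1° directly.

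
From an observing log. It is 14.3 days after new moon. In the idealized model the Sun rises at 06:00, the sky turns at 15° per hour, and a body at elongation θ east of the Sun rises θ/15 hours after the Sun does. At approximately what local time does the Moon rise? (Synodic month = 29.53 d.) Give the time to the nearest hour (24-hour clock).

Elongation θ = 360° × 14.3/29.53 ≈ 174.3°.
The Moon trails the Sun by θ/15 = 174.3/15 ≈ 11.62 hours.
06:00 + 11.62 h ≈ 17:37 → 18:00 to the nearest hour.

18:00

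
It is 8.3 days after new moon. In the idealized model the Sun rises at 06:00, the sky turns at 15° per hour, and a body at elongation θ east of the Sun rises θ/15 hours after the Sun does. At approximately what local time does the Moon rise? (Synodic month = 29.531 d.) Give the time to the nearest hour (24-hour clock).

13:00

The Moon has covered 8.3/29.531 of its cycle, so θ ≈ 360° × 8.3/29.531 = 101.2°.
Delay after the Sun = 101.2° / (15°/h) ≈ 6.75 h.
06:00 + 6.75 h ≈ 12:45 → 13:00 to the nearest hour.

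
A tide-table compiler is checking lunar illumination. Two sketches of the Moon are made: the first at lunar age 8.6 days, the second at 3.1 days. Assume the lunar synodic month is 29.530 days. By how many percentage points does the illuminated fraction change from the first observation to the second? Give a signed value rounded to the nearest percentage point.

-52 pp

First observation: θ = 360°·8.6/29.530 = 104.8°, so f = 0.628.
Second observation: θ = 37.8°, f = 0.105.
Δf = 0.105 − 0.628 = -0.523, i.e. -52 pp.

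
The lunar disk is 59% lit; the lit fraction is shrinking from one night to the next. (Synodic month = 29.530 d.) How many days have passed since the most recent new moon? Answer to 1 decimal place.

21.3 days

From f = (1 − cos θ)/2: cos θ = 1 − 2×0.59 = -0.180; arccos → 100.4°.
Waning ⇒ past full, so θ = 360° − 100.4° = 259.6°.
At 360°/29.530 d per day, 259.6° corresponds to 21.30 days.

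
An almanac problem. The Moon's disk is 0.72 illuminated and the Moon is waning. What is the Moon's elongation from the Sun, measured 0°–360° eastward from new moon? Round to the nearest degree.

Invert f = (1 − cos θ)/2 to get cos θ = 1 − 2(0.72) = -0.440, hence θ₀ = arccos -0.440 = 116.1°.
Waning ⇒ past full, so θ = 360° − 116.1° = 243.9°.

244°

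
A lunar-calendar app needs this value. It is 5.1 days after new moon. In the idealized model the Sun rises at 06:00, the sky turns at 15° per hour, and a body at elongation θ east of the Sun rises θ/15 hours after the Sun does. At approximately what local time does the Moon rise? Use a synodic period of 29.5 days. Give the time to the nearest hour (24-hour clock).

10:00

Elongation θ = 360° × 5.1/29.5 ≈ 62.2°.
At 15° of sky rotation per hour, 62.2° corresponds to a 4.15 h lag.
06:00 + 4.15 h ≈ 10:09 → 10:00 to the nearest hour.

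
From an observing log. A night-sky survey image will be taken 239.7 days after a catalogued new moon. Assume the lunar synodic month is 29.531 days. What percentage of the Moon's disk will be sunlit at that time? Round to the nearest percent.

239.7 d spans 8 complete synodic months (8 × 29.531 = 236.25 d) plus 3.45 d.
Elongation θ = 360° × 3.45/29.531 ≈ 42.1°.
cos 42.1° = 0.742, so f = (1 − 0.742)/2 = 0.129, so 13%.

13%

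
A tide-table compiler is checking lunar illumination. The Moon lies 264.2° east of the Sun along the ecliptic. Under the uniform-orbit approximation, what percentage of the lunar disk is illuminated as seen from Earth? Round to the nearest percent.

cos 264.2° = (-0.101), so f = (1 − (-0.101))/2 = 0.551, i.e. 55%.

55%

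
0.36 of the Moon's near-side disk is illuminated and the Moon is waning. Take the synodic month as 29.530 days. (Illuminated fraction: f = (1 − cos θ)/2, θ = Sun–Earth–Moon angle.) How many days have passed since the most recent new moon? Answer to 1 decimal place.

From f = (1 − cos θ)/2: cos θ = 1 − 2×0.36 = 0.280; arccos → 73.7°.
Since the Moon is past full (waning), take the reflex angle: θ = 360° − 73.7° = 286.3°.
At 360°/29.530 d per day, 286.3° corresponds to 23.48 days.

23.5 days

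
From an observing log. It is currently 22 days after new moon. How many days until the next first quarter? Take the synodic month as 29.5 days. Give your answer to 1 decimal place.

First quarter is 0.25 of the way through the cycle: age 0.25 × 29.5 = 7.375 d.
This lunation's first quarter (7.375 d) has passed, so add one period: 36.875 − 22 = 14.875 days.

14.9 days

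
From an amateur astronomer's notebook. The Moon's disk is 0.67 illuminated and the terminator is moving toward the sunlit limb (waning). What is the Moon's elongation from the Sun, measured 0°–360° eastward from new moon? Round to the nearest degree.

250°

Invert f = (1 − cos θ)/2 to get cos θ = 1 − 2(0.67) = -0.340, hence θ₀ = arccos -0.340 = 109.9°.
Since the Moon is past full (waning), take the reflex angle: θ = 360° − 109.9° = 250.1°.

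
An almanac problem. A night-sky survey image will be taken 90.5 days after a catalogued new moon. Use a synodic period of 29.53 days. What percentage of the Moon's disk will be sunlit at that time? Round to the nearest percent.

4%

90.5/29.53 = 3.065 lunations, so 3 complete cycles and 1.91 d into the next.
Phase angle: θ = 360°·(1.91 d)/(29.53 d) = 23.3°.
cos 23.3° = 0.919, so f = (1 − 0.919)/2 = 0.041, so 4%.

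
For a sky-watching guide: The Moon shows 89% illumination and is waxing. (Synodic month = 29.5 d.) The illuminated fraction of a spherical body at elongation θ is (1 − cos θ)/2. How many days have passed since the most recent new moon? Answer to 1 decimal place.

11.6 days

Invert f = (1 − cos θ)/2 to get cos θ = 1 − 2(0.89) = -0.780, hence θ₀ = arccos -0.780 = 141.3°.
Waxing ⇒ before full, so θ = 141.3°.
That fraction of the synodic month is 141.3/360 × 29.5 d ≈ 11.58 d.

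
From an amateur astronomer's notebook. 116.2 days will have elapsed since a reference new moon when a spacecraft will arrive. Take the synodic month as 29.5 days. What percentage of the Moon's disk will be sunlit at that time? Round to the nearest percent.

4%

116.2/29.5 = 3.939 lunations, so 3 complete cycles and 27.70 d into the next.
Elongation θ = 360° × 27.70/29.5 ≈ 338.0°.
With cos θ = 0.927, the lit fraction is (1 − 0.927)/2 ≈ 0.036, so 4%.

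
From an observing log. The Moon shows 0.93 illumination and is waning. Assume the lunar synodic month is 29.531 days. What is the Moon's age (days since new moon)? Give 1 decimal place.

From f = (1 − cos θ)/2: cos θ = 1 − 2×0.93 = -0.860; arccos → 149.3°.
Since the Moon is past full (waning), take the reflex angle: θ = 360° − 149.3° = 210.7°.
That fraction of the synodic month is 210.7/360 × 29.531 d ≈ 17.28 d.

17.3 days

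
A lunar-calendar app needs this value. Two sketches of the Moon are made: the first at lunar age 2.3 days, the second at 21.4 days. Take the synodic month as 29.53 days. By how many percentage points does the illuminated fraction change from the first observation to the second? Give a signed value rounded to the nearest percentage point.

First observation: θ = 360°·2.3/29.53 = 28.0°, so f = 0.059.
Second observation: θ = 260.9°, f = 0.579.
Δf = 0.579 − 0.059 = +0.521, i.e. +52 pp.

+52 pp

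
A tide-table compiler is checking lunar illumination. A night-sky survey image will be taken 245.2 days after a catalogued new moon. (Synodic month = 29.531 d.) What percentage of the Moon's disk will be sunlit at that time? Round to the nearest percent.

66%

Reduce mod P: 245.2 − 8×29.531 = 8.95 d into the current lunation.
Phase angle: θ = 360°·(8.95 d)/(29.531 d) = 109.1°.
cos 109.1° = (-0.328), so f = (1 − (-0.328))/2 = 0.664, so 66%.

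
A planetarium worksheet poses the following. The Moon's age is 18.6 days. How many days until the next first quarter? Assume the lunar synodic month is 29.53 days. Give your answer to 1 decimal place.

18.3 days

First quarter occurs at elongation 90°, i.e. at age 29.53 × 90/360 = 7.383 d.
Already past this cycle's first quarter; the next is at 7.383 + 29.53 = 36.913 d, so 36.913 − 18.6 = 18.312 days.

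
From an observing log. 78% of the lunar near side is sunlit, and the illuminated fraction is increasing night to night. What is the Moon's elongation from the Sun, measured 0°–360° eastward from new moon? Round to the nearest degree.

Invert f = (1 − cos θ)/2 to get cos θ = 1 − 2(0.78) = -0.560, hence θ₀ = arccos -0.560 = 124.1°.
Before full moon the principal value applies: θ = 124.1°.

124°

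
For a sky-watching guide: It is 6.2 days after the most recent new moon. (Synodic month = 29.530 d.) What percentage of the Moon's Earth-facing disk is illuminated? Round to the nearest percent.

38%

The Moon has covered 6.2/29.530 of its cycle, so θ ≈ 360° × 6.2/29.530 = 75.6°.
cos 75.6° = 0.249, so f = (1 − 0.249)/2 = 0.376, so 38%.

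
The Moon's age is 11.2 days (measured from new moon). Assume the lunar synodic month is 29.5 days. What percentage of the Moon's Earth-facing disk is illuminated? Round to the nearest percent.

86%

Elongation θ = 360° × 11.2/29.5 ≈ 136.7°.
Illuminated fraction = (1 − cos 136.7°)/2 = (1 − (-0.728))/2 ≈ 0.864, so 86%.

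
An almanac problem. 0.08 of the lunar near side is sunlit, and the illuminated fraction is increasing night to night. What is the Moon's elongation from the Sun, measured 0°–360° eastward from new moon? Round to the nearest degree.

33°

From f = (1 − cos θ)/2: cos θ = 1 − 2×0.08 = 0.840; arccos → 32.9°.
Before full moon the principal value applies: θ = 32.9°.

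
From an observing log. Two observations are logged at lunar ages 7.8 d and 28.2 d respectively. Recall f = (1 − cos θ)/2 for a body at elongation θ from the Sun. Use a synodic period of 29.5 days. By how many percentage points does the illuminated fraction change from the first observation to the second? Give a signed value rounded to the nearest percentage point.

-53 percentage points

First observation: θ = 360°·7.8/29.5 = 95.2°, so f = 0.545.
Second observation: θ = 344.1°, f = 0.019.
Δf = 0.019 − 0.545 = -0.526, i.e. -53 pp.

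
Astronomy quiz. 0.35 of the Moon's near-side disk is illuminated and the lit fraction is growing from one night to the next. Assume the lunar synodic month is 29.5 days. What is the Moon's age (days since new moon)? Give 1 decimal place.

Invert f = (1 − cos θ)/2 to get cos θ = 1 − 2(0.35) = 0.300, hence θ₀ = arccos 0.300 = 72.5°.
The Moon is waxing (0°–180°), so θ = 72.5° directly.
Age = 29.5 × 72.5°/360° ≈ 5.94 days.

5.9 days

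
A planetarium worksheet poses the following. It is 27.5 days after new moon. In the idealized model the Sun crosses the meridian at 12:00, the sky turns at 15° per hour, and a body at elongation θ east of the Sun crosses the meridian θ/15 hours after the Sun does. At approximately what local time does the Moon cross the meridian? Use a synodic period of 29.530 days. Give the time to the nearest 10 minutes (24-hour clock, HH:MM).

10:20

Phase angle: θ = 360°·(27.5 d)/(29.530 d) = 335.3°.
The Moon trails the Sun by θ/15 = 335.3/15 ≈ 22.35 hours.
12:00 + 22.350 h ≈ 10:21 → 10:20 to the nearest ten minutes.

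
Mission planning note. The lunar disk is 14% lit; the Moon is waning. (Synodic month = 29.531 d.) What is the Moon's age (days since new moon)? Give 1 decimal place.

Invert f = (1 − cos θ)/2 to get cos θ = 1 − 2(0.14) = 0.720, hence θ₀ = arccos 0.720 = 43.9°.
Since the Moon is past full (waning), take the reflex angle: θ = 360° − 43.9° = 316.1°.
Age = 29.531 × 316.1°/360° ≈ 25.93 days.

25.9 days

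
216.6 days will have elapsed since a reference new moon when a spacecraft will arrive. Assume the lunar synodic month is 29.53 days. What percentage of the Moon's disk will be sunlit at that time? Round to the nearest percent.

75%

Reduce mod P: 216.6 − 7×29.53 = 9.89 d into the current lunation.
The Moon has covered 9.89/29.53 of its cycle, so θ ≈ 360° × 9.89/29.53 = 120.6°.
cos 120.6° = (-0.509), so f = (1 − (-0.509))/2 = 0.754, so 75%.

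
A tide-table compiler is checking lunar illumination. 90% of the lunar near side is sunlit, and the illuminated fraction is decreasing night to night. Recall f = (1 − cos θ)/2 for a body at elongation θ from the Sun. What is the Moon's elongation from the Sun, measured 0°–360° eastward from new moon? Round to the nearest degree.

cos θ = 1 − 2f = -0.800, giving a principal value of 143.1°.
Since the Moon is past full (waning), take the reflex angle: θ = 360° − 143.1° = 216.9°.

217°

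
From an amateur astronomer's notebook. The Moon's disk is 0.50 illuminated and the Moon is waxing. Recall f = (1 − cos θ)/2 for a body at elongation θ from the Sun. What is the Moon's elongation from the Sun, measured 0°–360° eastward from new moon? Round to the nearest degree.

From f = (1 − cos θ)/2: cos θ = 1 − 2×0.50 = 0.000; arccos → 90.0°.
Waxing ⇒ before full, so θ = 90.0°.

90°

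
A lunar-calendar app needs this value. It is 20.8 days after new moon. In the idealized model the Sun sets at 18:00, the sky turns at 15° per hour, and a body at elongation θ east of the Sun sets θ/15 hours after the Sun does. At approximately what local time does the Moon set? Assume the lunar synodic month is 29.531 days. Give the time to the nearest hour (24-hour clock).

Phase angle: θ = 360°·(20.8 d)/(29.531 d) = 253.6°.
Delay after the Sun = 253.6° / (15°/h) ≈ 16.90 h.
18:00 + 16.90 h ≈ 10:54 → 11:00 to the nearest hour.

11:00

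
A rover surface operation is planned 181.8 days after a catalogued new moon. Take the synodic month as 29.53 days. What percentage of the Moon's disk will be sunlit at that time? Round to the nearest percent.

22%

181.8/29.53 = 6.156 lunations, so 6 complete cycles and 4.62 d into the next.
Elongation θ = 360° × 4.62/29.53 ≈ 56.3°.
Illuminated fraction = (1 − cos 56.3°)/2 = (1 − 0.555)/2 ≈ 0.223, so 22%.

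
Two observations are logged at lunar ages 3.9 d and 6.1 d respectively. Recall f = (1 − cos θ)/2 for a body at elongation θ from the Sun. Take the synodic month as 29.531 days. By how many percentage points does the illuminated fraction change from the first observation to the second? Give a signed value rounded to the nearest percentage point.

First observation: θ = 360°·3.9/29.531 = 47.5°, so f = 0.162.
Second observation: θ = 74.4°, f = 0.365.
Δf = 0.365 − 0.162 = +0.203, i.e. +20 pp.

+20 percentage points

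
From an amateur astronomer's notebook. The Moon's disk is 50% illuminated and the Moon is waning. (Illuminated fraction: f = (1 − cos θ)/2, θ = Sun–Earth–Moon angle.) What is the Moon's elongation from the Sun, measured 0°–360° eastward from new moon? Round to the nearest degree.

270°

cos θ = 1 − 2f = 0.000, giving a principal value of 90.0°.
Waning ⇒ past full, so θ = 360° − 90.0° = 270.0°.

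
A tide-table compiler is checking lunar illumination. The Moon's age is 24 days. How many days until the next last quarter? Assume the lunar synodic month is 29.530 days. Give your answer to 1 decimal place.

Last quarter occurs at elongation 270°, i.e. at age 29.530 × 270/360 = 22.148 d.
Already past this cycle's last quarter; the next is at 22.148 + 29.530 = 51.678 d, so 51.678 − 24 = 27.678 days.

27.7 days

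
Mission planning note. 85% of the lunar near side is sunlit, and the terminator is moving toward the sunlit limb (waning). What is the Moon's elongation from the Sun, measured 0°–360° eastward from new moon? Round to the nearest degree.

226°

Invert f = (1 − cos θ)/2 to get cos θ = 1 − 2(0.85) = -0.700, hence θ₀ = arccos -0.700 = 134.4°.
Since the Moon is past full (waning), take the reflex angle: θ = 360° − 134.4° = 225.6°.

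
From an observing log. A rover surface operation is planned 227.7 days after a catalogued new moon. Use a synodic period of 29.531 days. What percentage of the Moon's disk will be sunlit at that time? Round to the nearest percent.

227.7 d spans 7 complete synodic months (7 × 29.531 = 206.72 d) plus 20.98 d.
The Moon has covered 20.98/29.531 of its cycle, so θ ≈ 360° × 20.98/29.531 = 255.8°.
With cos θ = (-0.245), the lit fraction is (1 − (-0.245))/2 ≈ 0.623, so 62%.

62%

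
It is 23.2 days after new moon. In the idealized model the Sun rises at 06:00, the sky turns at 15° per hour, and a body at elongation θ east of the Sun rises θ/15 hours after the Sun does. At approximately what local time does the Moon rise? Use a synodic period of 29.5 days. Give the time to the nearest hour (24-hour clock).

Elongation θ = 360° × 23.2/29.5 ≈ 283.1°.
At 15° of sky rotation per hour, 283.1° corresponds to a 18.87 h lag.
06:00 + 18.87 h ≈ 00:52 → 01:00 to the nearest hour.

01:00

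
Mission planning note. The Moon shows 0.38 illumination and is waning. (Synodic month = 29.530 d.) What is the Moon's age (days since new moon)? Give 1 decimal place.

cos θ = 1 − 2f = 0.240, giving a principal value of 76.1°.
Waning ⇒ past full, so θ = 360° − 76.1° = 283.9°.
That fraction of the synodic month is 283.9/360 × 29.530 d ≈ 23.29 d.

23.3 days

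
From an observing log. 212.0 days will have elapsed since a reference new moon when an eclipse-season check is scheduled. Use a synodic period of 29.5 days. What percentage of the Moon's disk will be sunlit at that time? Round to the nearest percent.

212.0/29.5 = 7.186 lunations, so 7 complete cycles and 5.50 d into the next.
The Moon has covered 5.50/29.5 of its cycle, so θ ≈ 360° × 5.50/29.5 = 67.1°.
With cos θ = 0.389, the lit fraction is (1 − 0.389)/2 ≈ 0.306, so 31%.

31%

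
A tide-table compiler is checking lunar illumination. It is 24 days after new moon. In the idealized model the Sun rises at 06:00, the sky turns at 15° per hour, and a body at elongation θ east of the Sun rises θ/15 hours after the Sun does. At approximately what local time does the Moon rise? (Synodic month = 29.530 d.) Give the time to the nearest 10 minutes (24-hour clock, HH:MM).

The Moon has covered 24/29.530 of its cycle, so θ ≈ 360° × 24/29.530 = 292.6°.
The Moon trails the Sun by θ/15 = 292.6/15 ≈ 19.51 hours.
06:00 + 19.506 h ≈ 01:30 → 01:30 to the nearest ten minutes.

01:30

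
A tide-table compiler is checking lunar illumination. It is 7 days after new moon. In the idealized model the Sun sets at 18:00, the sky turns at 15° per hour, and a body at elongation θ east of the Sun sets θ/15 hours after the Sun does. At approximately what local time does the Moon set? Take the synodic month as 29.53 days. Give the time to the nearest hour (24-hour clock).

00:00

The Moon has covered 7/29.53 of its cycle, so θ ≈ 360° × 7/29.53 = 85.3°.
At 15° of sky rotation per hour, 85.3° corresponds to a 5.69 h lag.
18:00 + 5.69 h ≈ 23:41 → 00:00 to the nearest hour.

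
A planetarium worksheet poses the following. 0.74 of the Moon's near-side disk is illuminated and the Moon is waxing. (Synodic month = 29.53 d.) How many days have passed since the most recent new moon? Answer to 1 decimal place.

cos θ = 1 − 2f = -0.480, giving a principal value of 118.7°.
The Moon is waxing (0°–180°), so θ = 118.7° directly.
That fraction of the synodic month is 118.7/360 × 29.53 d ≈ 9.74 d.

9.7 days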